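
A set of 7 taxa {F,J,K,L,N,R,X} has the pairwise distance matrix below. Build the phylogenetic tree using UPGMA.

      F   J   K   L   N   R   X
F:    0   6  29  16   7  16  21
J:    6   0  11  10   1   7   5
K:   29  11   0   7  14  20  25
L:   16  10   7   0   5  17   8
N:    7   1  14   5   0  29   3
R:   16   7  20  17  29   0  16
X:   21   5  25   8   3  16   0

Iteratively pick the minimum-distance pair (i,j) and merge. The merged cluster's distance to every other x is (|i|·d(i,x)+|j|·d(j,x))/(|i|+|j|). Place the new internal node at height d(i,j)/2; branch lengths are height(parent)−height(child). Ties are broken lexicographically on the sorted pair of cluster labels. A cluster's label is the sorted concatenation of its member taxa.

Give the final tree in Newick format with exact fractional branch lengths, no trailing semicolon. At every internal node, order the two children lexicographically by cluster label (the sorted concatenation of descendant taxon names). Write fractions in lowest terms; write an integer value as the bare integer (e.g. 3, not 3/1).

(((F:17/3,((J:1/2,N:1/2):3/2,X:2):11/3):41/24,(K:7/2,L:7/2):31/8):11/8,R:35/4)

step 1: merge (J,N) at d=1; branch lengths J→1/2, N→1/2; new cluster JN
  updated: d(F,JN)=13/2, d(JN,K)=25/2, d(JN,L)=15/2, d(JN,R)=18, d(JN,X)=4
step 2: merge (JN,X) at d=4; branch lengths JN→3/2, X→2; new cluster JNX
  updated: d(F,JNX)=34/3, d(JNX,K)=50/3, d(JNX,L)=23/3, d(JNX,R)=52/3
step 3: merge (K,L) at d=7; branch lengths K→7/2, L→7/2; new cluster KL
  updated: d(F,KL)=45/2, d(JNX,KL)=73/6, d(KL,R)=37/2
step 4: merge (F,JNX) at d=34/3; branch lengths F→17/3, JNX→11/3; new cluster FJNX
  updated: d(FJNX,KL)=59/4, d(FJNX,R)=17
step 5: merge (FJNX,KL) at d=59/4; branch lengths FJNX→41/24, KL→31/8; new cluster FJKLNX
  updated: d(FJKLNX,R)=35/2
step 6: merge (FJKLNX,R) at d=35/2; branch lengths FJKLNX→11/8, R→35/4; new cluster FJKLNRX
final tree: (((F:17/3,((J:1/2,N:1/2):3/2,X:2):11/3):41/24,(K:7/2,L:7/2):31/8):11/8,R:35/4)
total length: 877/24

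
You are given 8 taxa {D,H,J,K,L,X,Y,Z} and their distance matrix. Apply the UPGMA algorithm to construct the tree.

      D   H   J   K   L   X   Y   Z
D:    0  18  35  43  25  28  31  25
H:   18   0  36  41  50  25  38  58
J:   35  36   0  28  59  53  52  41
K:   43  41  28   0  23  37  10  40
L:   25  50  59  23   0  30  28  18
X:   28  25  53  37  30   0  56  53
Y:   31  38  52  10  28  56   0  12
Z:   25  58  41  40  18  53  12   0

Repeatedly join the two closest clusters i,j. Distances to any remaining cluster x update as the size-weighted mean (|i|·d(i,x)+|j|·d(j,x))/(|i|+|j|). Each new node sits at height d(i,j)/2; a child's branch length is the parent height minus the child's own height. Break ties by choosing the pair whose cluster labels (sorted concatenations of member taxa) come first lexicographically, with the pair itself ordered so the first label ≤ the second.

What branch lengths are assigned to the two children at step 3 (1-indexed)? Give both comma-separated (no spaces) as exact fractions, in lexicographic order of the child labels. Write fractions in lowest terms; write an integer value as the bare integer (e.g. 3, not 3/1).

step 1: merge (K,Y) at d=10; branch lengths K→5, Y→5; new cluster KY
  updated: d(D,KY)=37, d(H,KY)=79/2, d(J,KY)=40, d(KY,L)=51/2, d(KY,X)=93/2, d(KY,Z)=26
step 2: merge (D,H) at d=18; branch lengths D→9, H→9; new cluster DH
  updated: d(DH,J)=71/2, d(DH,KY)=153/4, d(DH,L)=75/2, d(DH,X)=53/2, d(DH,Z)=83/2
step 3: merge (L,Z) at d=18; branch lengths L→9, Z→9; new cluster LZ
  updated: d(DH,LZ)=79/2, d(J,LZ)=50, d(KY,LZ)=103/4, d(LZ,X)=83/2
step 4: merge (KY,LZ) at d=103/4; branch lengths KY→63/8, LZ→31/8; new cluster KLYZ
  updated: d(DH,KLYZ)=311/8, d(J,KLYZ)=45, d(KLYZ,X)=44
step 5: merge (DH,X) at d=53/2; branch lengths DH→17/4, X→53/4; new cluster DHX
  updated: d(DHX,J)=124/3, d(DHX,KLYZ)=487/12
step 6: merge (DHX,KLYZ) at d=487/12; branch lengths DHX→169/24, KLYZ→89/12; new cluster DHKLXYZ
  updated: d(DHKLXYZ,J)=304/7
step 7: merge (DHKLXYZ,J) at d=304/7; branch lengths DHKLXYZ→239/168, J→152/7; new cluster DHJKLXYZ
final tree: ((((D:9,H:9):17/4,X:53/4):169/24,((K:5,Y:5):63/8,(L:9,Z:9):31/8):89/12):239/168,J:152/7)
total length: 9479/84

9,9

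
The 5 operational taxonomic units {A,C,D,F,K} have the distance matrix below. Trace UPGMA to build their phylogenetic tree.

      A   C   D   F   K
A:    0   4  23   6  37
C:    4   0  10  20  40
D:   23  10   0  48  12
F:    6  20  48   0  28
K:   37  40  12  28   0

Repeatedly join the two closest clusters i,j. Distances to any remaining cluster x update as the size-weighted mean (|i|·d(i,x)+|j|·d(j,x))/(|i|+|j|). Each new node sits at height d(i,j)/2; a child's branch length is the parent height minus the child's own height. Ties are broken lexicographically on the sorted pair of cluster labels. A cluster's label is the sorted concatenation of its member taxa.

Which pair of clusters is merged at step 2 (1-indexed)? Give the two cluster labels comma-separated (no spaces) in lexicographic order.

step 1: merge (A,C) at d=4; branch lengths A→2, C→2; new cluster AC
  updated: d(AC,D)=33/2, d(AC,F)=13, d(AC,K)=77/2
step 2: merge (D,K) at d=12; branch lengths D→6, K→6; new cluster DK
  updated: d(AC,DK)=55/2, d(DK,F)=38
step 3: merge (AC,F) at d=13; branch lengths AC→9/2, F→13/2; new cluster ACF
  updated: d(ACF,DK)=31
step 4: merge (ACF,DK) at d=31; branch lengths ACF→9, DK→19/2; new cluster ACDFK
final tree: (((A:2,C:2):9/2,F:13/2):9,(D:6,K:6):19/2)
total length: 91/2

D,K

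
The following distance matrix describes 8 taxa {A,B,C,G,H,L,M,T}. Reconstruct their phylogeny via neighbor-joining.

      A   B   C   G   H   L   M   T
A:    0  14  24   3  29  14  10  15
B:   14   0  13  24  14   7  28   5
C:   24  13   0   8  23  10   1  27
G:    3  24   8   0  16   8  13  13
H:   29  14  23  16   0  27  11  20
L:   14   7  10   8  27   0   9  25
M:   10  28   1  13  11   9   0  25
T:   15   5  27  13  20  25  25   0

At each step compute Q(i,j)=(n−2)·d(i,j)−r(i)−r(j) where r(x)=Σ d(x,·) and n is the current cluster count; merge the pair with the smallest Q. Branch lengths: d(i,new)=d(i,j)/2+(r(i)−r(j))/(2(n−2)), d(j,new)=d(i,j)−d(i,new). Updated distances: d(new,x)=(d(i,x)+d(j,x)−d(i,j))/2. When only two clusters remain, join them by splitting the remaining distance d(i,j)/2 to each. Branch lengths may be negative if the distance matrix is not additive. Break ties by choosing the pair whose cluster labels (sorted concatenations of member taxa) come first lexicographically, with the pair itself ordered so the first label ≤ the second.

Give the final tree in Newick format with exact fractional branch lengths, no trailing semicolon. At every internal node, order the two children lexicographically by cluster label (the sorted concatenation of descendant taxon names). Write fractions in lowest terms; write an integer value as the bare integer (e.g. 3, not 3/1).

((((A:13/3,G:-4/3):129/32,((B:5/12,T:55/12):125/32,H:339/32):175/32):67/32,(C:41/20,M:-21/20):147/32):141/64,L:141/64)

1. join B+T (d=5, Q=-205) ⇒ BT; edges |B|=5/12, |T|=55/12
  updated: d(A,BT)=12, d(BT,C)=35/2, d(BT,G)=16, d(BT,H)=29/2, d(BT,L)=27/2, d(BT,M)=24
2. join C+M (d=1, Q=-293/2) ⇒ CM; edges |C|=41/20, |M|=-21/20
  updated: d(A,CM)=33/2, d(BT,CM)=81/4, d(CM,G)=10, d(CM,H)=33/2, d(CM,L)=9
3. join BT+H (d=29/2, Q=-485/4) ⇒ BHT; edges |BT|=125/32, |H|=339/32
  updated: d(A,BHT)=53/4, d(BHT,CM)=89/8, d(BHT,G)=35/4, d(BHT,L)=13
4. join A+G (d=3, Q=-135/2) ⇒ AG; edges |A|=13/3, |G|=-4/3
  updated: d(AG,BHT)=19/2, d(AG,CM)=47/4, d(AG,L)=19/2
5. join AG+BHT (d=19/2, Q=-363/8) ⇒ ABGHT; edges |AG|=129/32, |BHT|=175/32
  updated: d(ABGHT,CM)=107/16, d(ABGHT,L)=13/2
6. join ABGHT+CM (d=107/16, Q=-355/16) ⇒ ABCGHMT; edges |ABGHT|=67/32, |CM|=147/32
  updated: d(ABCGHMT,L)=141/32
7. join ABCGHMT+L (d=141/32) ⇒ ABCGHLMT; edges |ABCGHMT|=141/64, |L|=141/64
final tree: ((((A:13/3,G:-4/3):129/32,((B:5/12,T:55/12):125/32,H:339/32):175/32):67/32,(C:41/20,M:-21/20):147/32):141/64,L:141/64)
total length: 1411/32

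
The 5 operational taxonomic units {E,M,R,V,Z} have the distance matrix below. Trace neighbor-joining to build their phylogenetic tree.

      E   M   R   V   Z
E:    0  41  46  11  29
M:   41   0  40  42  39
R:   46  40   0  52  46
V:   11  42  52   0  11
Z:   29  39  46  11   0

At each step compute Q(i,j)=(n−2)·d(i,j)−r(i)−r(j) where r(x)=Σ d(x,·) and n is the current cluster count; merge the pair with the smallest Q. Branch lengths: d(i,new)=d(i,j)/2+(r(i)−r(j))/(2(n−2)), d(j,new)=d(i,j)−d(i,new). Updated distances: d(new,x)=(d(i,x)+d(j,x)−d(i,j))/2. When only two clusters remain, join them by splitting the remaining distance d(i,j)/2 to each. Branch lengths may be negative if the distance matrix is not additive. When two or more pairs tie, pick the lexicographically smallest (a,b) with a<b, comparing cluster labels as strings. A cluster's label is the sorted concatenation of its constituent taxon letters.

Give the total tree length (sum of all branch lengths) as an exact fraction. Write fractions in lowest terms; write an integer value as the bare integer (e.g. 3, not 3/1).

1. join M+R (d=40, Q=-226) ⇒ MR; edges |M|=49/3, |R|=71/3
  updated: d(E,MR)=47/2, d(MR,V)=27, d(MR,Z)=45/2
2. join E+V (d=11, Q=-181/2) ⇒ EV; edges |E|=73/8, |V|=15/8
  updated: d(EV,MR)=79/4, d(EV,Z)=29/2
3. join EV+MR (d=79/4, Q=-227/4) ⇒ EMRV; edges |EV|=47/8, |MR|=111/8
  updated: d(EMRV,Z)=69/8
4. join EMRV+Z (d=69/8) ⇒ EMRVZ; edges |EMRV|=69/16, |Z|=69/16
final tree: (((E:73/8,V:15/8):47/8,(M:49/3,R:71/3):111/8):69/16,Z:69/16)
total length: 635/8

635/8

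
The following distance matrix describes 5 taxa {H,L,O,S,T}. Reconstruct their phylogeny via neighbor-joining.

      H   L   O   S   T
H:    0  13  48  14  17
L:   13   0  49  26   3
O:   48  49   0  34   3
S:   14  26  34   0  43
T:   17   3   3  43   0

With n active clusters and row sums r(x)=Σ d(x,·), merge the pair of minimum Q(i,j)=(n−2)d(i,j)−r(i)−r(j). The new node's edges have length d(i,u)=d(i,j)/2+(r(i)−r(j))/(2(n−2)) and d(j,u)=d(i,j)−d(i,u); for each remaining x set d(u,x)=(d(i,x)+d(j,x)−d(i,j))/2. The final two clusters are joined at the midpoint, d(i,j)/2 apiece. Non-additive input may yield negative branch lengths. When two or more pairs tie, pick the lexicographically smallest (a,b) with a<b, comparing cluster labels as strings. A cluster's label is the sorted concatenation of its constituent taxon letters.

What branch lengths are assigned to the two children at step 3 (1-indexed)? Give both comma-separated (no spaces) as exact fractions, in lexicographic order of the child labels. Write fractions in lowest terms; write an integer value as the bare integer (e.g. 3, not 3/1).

step 1: merge (O,T) at d=3, Q=-191; branch lengths O→77/6, T→-59/6; new cluster OT
  updated: d(H,OT)=31, d(L,OT)=49/2, d(OT,S)=37
step 2: merge (H,S) at d=14, Q=-107; branch lengths H→9/4, S→47/4; new cluster HS
  updated: d(HS,L)=25/2, d(HS,OT)=27
step 3: merge (HS,L) at d=25/2, Q=-64; branch lengths HS→15/2, L→5; new cluster HLS
  updated: d(HLS,OT)=39/2
step 4: merge (HLS,OT) at d=39/2; branch lengths HLS→39/4, OT→39/4; new cluster HLOST
final tree: (((H:9/4,S:47/4):15/2,L:5):39/4,(O:77/6,T:-59/6):39/4)
total length: 49

15/2,5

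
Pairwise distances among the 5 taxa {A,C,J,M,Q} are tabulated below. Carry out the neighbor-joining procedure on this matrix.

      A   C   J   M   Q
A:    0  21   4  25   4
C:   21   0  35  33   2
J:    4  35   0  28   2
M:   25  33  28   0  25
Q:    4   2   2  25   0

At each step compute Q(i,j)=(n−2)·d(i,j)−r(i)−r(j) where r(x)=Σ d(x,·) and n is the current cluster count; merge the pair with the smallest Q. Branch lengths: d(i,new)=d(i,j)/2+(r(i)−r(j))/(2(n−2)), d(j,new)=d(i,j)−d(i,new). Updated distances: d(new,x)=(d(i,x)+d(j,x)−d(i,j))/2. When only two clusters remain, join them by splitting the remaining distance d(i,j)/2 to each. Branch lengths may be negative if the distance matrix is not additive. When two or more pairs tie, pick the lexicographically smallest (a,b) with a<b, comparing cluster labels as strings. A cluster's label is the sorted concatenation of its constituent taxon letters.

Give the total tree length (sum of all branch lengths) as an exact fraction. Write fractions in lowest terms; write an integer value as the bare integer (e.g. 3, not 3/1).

77/2

iteration 1: select C,Q (d=2, Q=-118); attach at lengths (32/3, -26/3); label the merged cluster CQ
  updated: d(A,CQ)=23/2, d(CQ,J)=35/2, d(CQ,M)=28
iteration 2: select A,J (d=4, Q=-82); attach at lengths (-1/4, 17/4); label the merged cluster AJ
  updated: d(AJ,CQ)=25/2, d(AJ,M)=49/2
iteration 3: select AJ,CQ (d=25/2, Q=-65); attach at lengths (9/2, 8); label the merged cluster ACJQ
  updated: d(ACJQ,M)=20
iteration 4: select ACJQ,M (d=20); attach at lengths (10, 10); label the merged cluster ACJMQ
final tree: (((A:-1/4,J:17/4):9/2,(C:32/3,Q:-26/3):8):10,M:10)
total length: 77/2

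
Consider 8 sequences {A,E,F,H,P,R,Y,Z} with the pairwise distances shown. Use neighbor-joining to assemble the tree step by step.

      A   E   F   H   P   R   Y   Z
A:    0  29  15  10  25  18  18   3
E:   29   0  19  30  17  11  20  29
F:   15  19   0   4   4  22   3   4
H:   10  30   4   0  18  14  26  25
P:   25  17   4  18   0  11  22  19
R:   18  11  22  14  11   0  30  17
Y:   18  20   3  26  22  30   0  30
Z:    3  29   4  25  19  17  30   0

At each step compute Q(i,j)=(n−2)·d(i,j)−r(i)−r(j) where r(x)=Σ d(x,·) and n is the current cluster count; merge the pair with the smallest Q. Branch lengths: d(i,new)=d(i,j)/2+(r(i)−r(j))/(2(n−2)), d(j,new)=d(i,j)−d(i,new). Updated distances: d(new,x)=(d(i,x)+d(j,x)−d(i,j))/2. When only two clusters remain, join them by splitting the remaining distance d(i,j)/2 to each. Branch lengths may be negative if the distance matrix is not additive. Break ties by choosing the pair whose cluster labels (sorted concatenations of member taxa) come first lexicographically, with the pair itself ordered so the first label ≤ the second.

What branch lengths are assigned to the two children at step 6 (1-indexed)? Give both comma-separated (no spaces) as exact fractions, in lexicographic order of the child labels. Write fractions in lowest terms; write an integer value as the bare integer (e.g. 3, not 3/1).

29/32,149/32

1. join A+Z (d=3, Q=-227) ⇒ AZ; edges |A|=3/4, |Z|=9/4
  updated: d(AZ,E)=55/2, d(AZ,F)=8, d(AZ,H)=16, d(AZ,P)=41/2, d(AZ,R)=16, d(AZ,Y)=45/2
2. join E+R (d=11, Q=-347/2) ⇒ ER; edges |E|=151/20, |R|=69/20
  updated: d(AZ,ER)=65/4, d(ER,F)=15, d(ER,H)=33/2, d(ER,P)=17/2, d(ER,Y)=39/2
3. join F+Y (d=3, Q=-115) ⇒ FY; edges |F|=-47/8, |Y|=71/8
  updated: d(AZ,FY)=55/4, d(ER,FY)=63/4, d(FY,H)=27/2, d(FY,P)=23/2
4. join ER+P (d=17/2, Q=-90) ⇒ EPR; edges |ER|=4, |P|=9/2
  updated: d(AZ,EPR)=113/8, d(EPR,FY)=75/8, d(EPR,H)=13
5. join AZ+H (d=16, Q=-435/8) ⇒ AHZ; edges |AZ|=267/32, |H|=245/32
  updated: d(AHZ,EPR)=89/16, d(AHZ,FY)=45/8
6. join AHZ+EPR (d=89/16, Q=-329/16) ⇒ AEHPRZ; edges |AHZ|=29/32, |EPR|=149/32
  updated: d(AEHPRZ,FY)=151/32
7. join AEHPRZ+FY (d=151/32) ⇒ AEFHPRYZ; edges |AEHPRZ|=151/64, |FY|=151/64
final tree: ((((A:3/4,Z:9/4):267/32,H:245/32):29/32,((E:151/20,R:69/20):4,P:9/2):149/32):151/64,(F:-47/8,Y:71/8):151/64)
total length: 1657/32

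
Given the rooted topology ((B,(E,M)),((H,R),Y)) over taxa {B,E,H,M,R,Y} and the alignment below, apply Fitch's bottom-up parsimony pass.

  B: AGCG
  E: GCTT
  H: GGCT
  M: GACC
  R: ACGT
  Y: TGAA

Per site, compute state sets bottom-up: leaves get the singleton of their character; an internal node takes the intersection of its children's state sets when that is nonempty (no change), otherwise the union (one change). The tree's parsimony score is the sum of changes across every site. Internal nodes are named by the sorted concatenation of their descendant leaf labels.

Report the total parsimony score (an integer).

[col 0] EM: children E:{G}, M:{G} ∩→ {G}; cost 0
[col 0] BEM: children B:{A}, EM:{G} ∪→ {A,G}; cost 1
[col 0] HR: children H:{G}, R:{A} ∪→ {A,G}; cost 1
[col 0] HRY: children HR:{A,G}, Y:{T} ∪→ {A,G,T}; cost 1
[col 0] BEHMRY: children BEM:{A,G}, HRY:{A,G,T} ∩→ {A,G}; cost 0
[col 1] EM: children E:{C}, M:{A} ∪→ {A,C}; cost 1
[col 1] BEM: children B:{G}, EM:{A,C} ∪→ {A,C,G}; cost 1
[col 1] HR: children H:{G}, R:{C} ∪→ {C,G}; cost 1
[col 1] HRY: children HR:{C,G}, Y:{G} ∩→ {G}; cost 0
[col 1] BEHMRY: children BEM:{A,C,G}, HRY:{G} ∩→ {G}; cost 0
[col 2] EM: children E:{T}, M:{C} ∪→ {C,T}; cost 1
[col 2] BEM: children B:{C}, EM:{C,T} ∩→ {C}; cost 0
[col 2] HR: children H:{C}, R:{G} ∪→ {C,G}; cost 1
[col 2] HRY: children HR:{C,G}, Y:{A} ∪→ {A,C,G}; cost 1
[col 2] BEHMRY: children BEM:{C}, HRY:{A,C,G} ∩→ {C}; cost 0
[col 3] EM: children E:{T}, M:{C} ∪→ {C,T}; cost 1
[col 3] BEM: children B:{G}, EM:{C,T} ∪→ {C,G,T}; cost 1
[col 3] HR: children H:{T}, R:{T} ∩→ {T}; cost 0
[col 3] HRY: children HR:{T}, Y:{A} ∪→ {A,T}; cost 1
[col 3] BEHMRY: children BEM:{C,G,T}, HRY:{A,T} ∩→ {T}; cost 0
per-site changes: [3, 3, 3, 3]; total = 12

12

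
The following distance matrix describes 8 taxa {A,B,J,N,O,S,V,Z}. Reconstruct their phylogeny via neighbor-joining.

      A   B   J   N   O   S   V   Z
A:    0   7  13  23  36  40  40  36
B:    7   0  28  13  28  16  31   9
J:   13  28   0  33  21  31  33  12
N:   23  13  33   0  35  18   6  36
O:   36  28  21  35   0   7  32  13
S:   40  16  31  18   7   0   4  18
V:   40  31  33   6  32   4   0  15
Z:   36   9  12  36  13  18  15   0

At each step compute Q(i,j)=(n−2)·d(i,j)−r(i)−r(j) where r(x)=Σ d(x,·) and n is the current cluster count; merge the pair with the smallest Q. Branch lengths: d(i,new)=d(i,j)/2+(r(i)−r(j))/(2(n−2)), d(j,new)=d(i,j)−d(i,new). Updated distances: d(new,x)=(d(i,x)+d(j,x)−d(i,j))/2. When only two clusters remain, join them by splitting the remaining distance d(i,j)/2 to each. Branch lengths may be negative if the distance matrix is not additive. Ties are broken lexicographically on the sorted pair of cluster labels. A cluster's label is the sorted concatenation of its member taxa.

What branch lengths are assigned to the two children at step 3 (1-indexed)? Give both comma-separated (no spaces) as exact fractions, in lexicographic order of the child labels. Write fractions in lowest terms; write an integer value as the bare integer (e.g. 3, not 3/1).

step 1: merge (N,V) at d=6, Q=-289; branch lengths N→13/4, V→11/4; new cluster NV
  updated: d(A,NV)=57/2, d(B,NV)=19, d(J,NV)=30, d(NV,O)=61/2, d(NV,S)=8, d(NV,Z)=45/2
step 2: merge (A,B) at d=7, Q=-465/2; branch lengths A→177/20, B→-37/20; new cluster AB
  updated: d(AB,J)=17, d(AB,NV)=81/4, d(AB,O)=57/2, d(AB,S)=49/2, d(AB,Z)=19
step 3: merge (NV,S) at d=8, Q=-671/4; branch lengths NV→219/32, S→37/32; new cluster NSV
  updated: d(AB,NSV)=147/8, d(J,NSV)=53/2, d(NSV,O)=59/4, d(NSV,Z)=65/4
step 4: merge (NSV,O) at d=59/4, Q=-871/8; branch lengths NSV→343/48, O→365/48; new cluster NOSV
  updated: d(AB,NOSV)=257/16, d(J,NOSV)=131/8, d(NOSV,Z)=29/4
step 5: merge (AB,J) at d=17, Q=-1015/16; branch lengths AB→651/64, J→437/64; new cluster ABJ
  updated: d(ABJ,NOSV)=247/32, d(ABJ,Z)=7
step 6: merge (ABJ,NOSV) at d=247/32, Q=-703/32; branch lengths ABJ→239/64, NOSV→255/64; new cluster ABJNOSV
  updated: d(ABJNOSV,Z)=209/64
step 7: merge (ABJNOSV,Z) at d=209/64; branch lengths ABJNOSV→209/128, Z→209/128; new cluster ABJNOSVZ
final tree: ((((A:177/20,B:-37/20):651/64,J:437/64):239/64,(((N:13/4,V:11/4):219/32,S:37/32):343/48,O:365/48):255/64):209/128,Z:209/128)
total length: 4079/64

219/32,37/32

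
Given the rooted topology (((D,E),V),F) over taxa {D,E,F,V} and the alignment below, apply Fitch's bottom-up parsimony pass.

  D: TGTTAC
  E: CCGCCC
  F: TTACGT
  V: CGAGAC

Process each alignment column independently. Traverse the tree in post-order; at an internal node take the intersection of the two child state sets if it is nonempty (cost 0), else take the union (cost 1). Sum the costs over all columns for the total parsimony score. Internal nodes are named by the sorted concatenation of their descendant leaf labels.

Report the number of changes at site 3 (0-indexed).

2

[col 0] DE: children D:{T}, E:{C} ∪→ {C,T}; cost 1
[col 0] DEV: children DE:{C,T}, V:{C} ∩→ {C}; cost 0
[col 0] DEFV: children DEV:{C}, F:{T} ∪→ {C,T}; cost 1
[col 1] DE: children D:{G}, E:{C} ∪→ {C,G}; cost 1
[col 1] DEV: children DE:{C,G}, V:{G} ∩→ {G}; cost 0
[col 1] DEFV: children DEV:{G}, F:{T} ∪→ {G,T}; cost 1
[col 2] DE: children D:{T}, E:{G} ∪→ {G,T}; cost 1
[col 2] DEV: children DE:{G,T}, V:{A} ∪→ {A,G,T}; cost 1
[col 2] DEFV: children DEV:{A,G,T}, F:{A} ∩→ {A}; cost 0
[col 3] DE: children D:{T}, E:{C} ∪→ {C,T}; cost 1
[col 3] DEV: children DE:{C,T}, V:{G} ∪→ {C,G,T}; cost 1
[col 3] DEFV: children DEV:{C,G,T}, F:{C} ∩→ {C}; cost 0
[col 4] DE: children D:{A}, E:{C} ∪→ {A,C}; cost 1
[col 4] DEV: children DE:{A,C}, V:{A} ∩→ {A}; cost 0
[col 4] DEFV: children DEV:{A}, F:{G} ∪→ {A,G}; cost 1
[col 5] DE: children D:{C}, E:{C} ∩→ {C}; cost 0
[col 5] DEV: children DE:{C}, V:{C} ∩→ {C}; cost 0
[col 5] DEFV: children DEV:{C}, F:{T} ∪→ {C,T}; cost 1
per-site changes: [2, 2, 2, 2, 2, 1]; total = 11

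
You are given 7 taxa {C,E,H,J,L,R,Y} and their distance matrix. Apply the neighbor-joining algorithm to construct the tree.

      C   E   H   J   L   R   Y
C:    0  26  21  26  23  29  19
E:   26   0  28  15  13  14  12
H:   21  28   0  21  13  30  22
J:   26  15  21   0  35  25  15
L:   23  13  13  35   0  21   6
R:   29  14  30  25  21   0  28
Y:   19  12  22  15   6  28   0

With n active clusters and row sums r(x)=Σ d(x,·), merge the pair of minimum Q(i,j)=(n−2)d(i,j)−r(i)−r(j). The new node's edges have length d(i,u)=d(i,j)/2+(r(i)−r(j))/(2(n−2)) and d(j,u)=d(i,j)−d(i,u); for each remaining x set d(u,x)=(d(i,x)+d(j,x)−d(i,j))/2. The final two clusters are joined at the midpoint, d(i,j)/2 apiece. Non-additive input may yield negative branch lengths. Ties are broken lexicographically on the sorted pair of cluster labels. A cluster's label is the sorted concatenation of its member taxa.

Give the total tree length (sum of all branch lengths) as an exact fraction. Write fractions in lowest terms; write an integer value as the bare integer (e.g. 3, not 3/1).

iteration 1: select E,R (d=14, Q=-185); attach at lengths (31/10, 109/10); label the merged cluster ER
  updated: d(C,ER)=41/2, d(ER,H)=22, d(ER,J)=13, d(ER,L)=10, d(ER,Y)=13
iteration 2: select L,Y (d=6, Q=-138); attach at lengths (9/2, 3/2); label the merged cluster LY
  updated: d(C,LY)=18, d(ER,LY)=17/2, d(H,LY)=29/2, d(J,LY)=22
iteration 3: select ER,J (d=13, Q=-107); attach at lengths (7/2, 19/2); label the merged cluster EJR
  updated: d(C,EJR)=67/4, d(EJR,H)=15, d(EJR,LY)=35/4
iteration 4: select C,H (d=21, Q=-257/4); attach at lengths (189/16, 147/16); label the merged cluster CH
  updated: d(CH,EJR)=43/8, d(CH,LY)=23/4
iteration 5: select CH,EJR (d=43/8, Q=-159/8); attach at lengths (19/16, 67/16); label the merged cluster CEHJR
  updated: d(CEHJR,LY)=73/16
iteration 6: select CEHJR,LY (d=73/16); attach at lengths (73/32, 73/32); label the merged cluster CEHJLRY
final tree: (((C:189/16,H:147/16):19/16,((E:31/10,R:109/10):7/2,J:19/2):67/16):73/32,(L:9/2,Y:3/2):73/32)
total length: 1023/16

1023/16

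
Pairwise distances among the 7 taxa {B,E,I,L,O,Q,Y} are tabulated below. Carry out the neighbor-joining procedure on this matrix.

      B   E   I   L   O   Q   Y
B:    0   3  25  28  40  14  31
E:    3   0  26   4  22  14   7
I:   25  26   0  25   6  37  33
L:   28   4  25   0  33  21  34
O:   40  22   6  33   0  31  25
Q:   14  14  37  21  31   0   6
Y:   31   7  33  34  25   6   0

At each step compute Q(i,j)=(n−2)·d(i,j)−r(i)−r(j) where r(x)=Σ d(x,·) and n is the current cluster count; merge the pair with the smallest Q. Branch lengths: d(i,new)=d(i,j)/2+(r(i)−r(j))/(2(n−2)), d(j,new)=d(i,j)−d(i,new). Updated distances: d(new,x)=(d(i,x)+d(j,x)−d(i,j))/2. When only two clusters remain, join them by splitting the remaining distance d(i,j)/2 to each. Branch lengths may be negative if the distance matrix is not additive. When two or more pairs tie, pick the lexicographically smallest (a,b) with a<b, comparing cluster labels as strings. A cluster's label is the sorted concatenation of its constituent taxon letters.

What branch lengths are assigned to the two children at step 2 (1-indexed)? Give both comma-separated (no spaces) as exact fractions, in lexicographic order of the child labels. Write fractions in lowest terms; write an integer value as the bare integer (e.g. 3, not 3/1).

iteration 1: select I,O (d=6, Q=-279); attach at lengths (5/2, 7/2); label the merged cluster IO
  updated: d(B,IO)=59/2, d(E,IO)=21, d(IO,L)=26, d(IO,Q)=31, d(IO,Y)=26
iteration 2: select Q,Y (d=6, Q=-166); attach at lengths (3/4, 21/4); label the merged cluster QY
  updated: d(B,QY)=39/2, d(E,QY)=15/2, d(IO,QY)=51/2, d(L,QY)=49/2
iteration 3: select B,E (d=3, Q=-213/2); attach at lengths (107/12, -71/12); label the merged cluster BE
  updated: d(BE,IO)=95/4, d(BE,L)=29/2, d(BE,QY)=12
iteration 4: select BE,QY (d=12, Q=-353/4); attach at lengths (49/16, 143/16); label the merged cluster BEQY
  updated: d(BEQY,IO)=149/8, d(BEQY,L)=27/2
iteration 5: select BEQY,IO (d=149/8, Q=-465/8); attach at lengths (49/16, 249/16); label the merged cluster BEIOQY
  updated: d(BEIOQY,L)=167/16
iteration 6: select BEIOQY,L (d=167/16); attach at lengths (167/32, 167/32); label the merged cluster BEILOQY
final tree: ((((B:107/12,E:-71/12):49/16,(Q:3/4,Y:21/4):143/16):49/16,(I:5/2,O:7/2):249/16):167/32,L:167/32)
total length: 897/16

3/4,21/4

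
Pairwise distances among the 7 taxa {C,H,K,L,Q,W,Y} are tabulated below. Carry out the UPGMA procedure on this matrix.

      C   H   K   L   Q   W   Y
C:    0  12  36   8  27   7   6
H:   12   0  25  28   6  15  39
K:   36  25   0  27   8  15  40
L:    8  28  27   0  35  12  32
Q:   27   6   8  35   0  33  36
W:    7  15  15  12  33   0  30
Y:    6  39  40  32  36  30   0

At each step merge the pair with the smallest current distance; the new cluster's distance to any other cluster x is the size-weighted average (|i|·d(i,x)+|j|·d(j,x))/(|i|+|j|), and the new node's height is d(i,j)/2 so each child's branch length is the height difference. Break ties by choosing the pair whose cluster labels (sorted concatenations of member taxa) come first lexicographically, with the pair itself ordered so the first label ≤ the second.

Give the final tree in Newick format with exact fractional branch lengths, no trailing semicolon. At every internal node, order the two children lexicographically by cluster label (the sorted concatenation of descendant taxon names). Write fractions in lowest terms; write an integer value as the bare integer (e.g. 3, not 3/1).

(((C:3,Y:3):53/8,(L:6,W:6):29/8):14/3,((H:3,Q:3):21/4,K:33/4):145/24)

step 1: merge (C,Y) at d=6; branch lengths C→3, Y→3; new cluster CY
  updated: d(CY,H)=51/2, d(CY,K)=38, d(CY,L)=20, d(CY,Q)=63/2, d(CY,W)=37/2
step 2: merge (H,Q) at d=6; branch lengths H→3, Q→3; new cluster HQ
  updated: d(CY,HQ)=57/2, d(HQ,K)=33/2, d(HQ,L)=63/2, d(HQ,W)=24
step 3: merge (L,W) at d=12; branch lengths L→6, W→6; new cluster LW
  updated: d(CY,LW)=77/4, d(HQ,LW)=111/4, d(K,LW)=21
step 4: merge (HQ,K) at d=33/2; branch lengths HQ→21/4, K→33/4; new cluster HKQ
  updated: d(CY,HKQ)=95/3, d(HKQ,LW)=51/2
step 5: merge (CY,LW) at d=77/4; branch lengths CY→53/8, LW→29/8; new cluster CLWY
  updated: d(CLWY,HKQ)=343/12
step 6: merge (CLWY,HKQ) at d=343/12; branch lengths CLWY→14/3, HKQ→145/24; new cluster CHKLQWY
final tree: (((C:3,Y:3):53/8,(L:6,W:6):29/8):14/3,((H:3,Q:3):21/4,K:33/4):145/24)
total length: 1403/24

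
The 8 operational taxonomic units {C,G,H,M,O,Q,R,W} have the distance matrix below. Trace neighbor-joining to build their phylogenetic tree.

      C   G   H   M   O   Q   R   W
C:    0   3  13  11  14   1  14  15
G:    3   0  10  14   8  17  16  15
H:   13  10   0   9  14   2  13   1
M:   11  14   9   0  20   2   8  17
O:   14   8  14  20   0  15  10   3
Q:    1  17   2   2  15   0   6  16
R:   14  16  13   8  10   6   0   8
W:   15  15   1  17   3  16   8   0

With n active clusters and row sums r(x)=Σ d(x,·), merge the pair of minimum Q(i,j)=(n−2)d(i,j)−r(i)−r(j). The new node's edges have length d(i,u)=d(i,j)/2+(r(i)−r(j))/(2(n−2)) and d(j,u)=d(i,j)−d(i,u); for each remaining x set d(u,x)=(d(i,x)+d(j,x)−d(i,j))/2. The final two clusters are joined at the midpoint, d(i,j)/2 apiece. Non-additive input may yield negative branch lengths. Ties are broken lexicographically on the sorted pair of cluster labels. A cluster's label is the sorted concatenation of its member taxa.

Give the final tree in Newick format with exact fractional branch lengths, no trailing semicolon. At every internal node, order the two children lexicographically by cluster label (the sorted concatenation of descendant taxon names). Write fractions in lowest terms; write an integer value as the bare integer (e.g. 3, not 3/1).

((((C:0,G:3):11/2,((O:9/4,W:3/4):73/16,R:47/16):5/2):11/8,H:5/2):1,(M:19/6,Q:-7/6):1)

1. join O+W (d=3, Q=-141) ⇒ OW; edges |O|=9/4, |W|=3/4
  updated: d(C,OW)=13, d(G,OW)=10, d(H,OW)=6, d(M,OW)=17, d(OW,Q)=14, d(OW,R)=15/2
2. join C+G (d=3, Q=-110) ⇒ CG; edges |C|=0, |G|=3
  updated: d(CG,H)=10, d(CG,M)=11, d(CG,OW)=10, d(CG,Q)=15/2, d(CG,R)=27/2
3. join OW+R (d=15/2, Q=-145/2) ⇒ ORW; edges |OW|=73/16, |R|=47/16
  updated: d(CG,ORW)=8, d(H,ORW)=23/4, d(M,ORW)=35/4, d(ORW,Q)=25/4
4. join M+Q (d=2, Q=-85/2) ⇒ MQ; edges |M|=19/6, |Q|=-7/6
  updated: d(CG,MQ)=33/4, d(H,MQ)=9/2, d(MQ,ORW)=13/2
5. join CG+ORW (d=8, Q=-61/2) ⇒ CGORW; edges |CG|=11/2, |ORW|=5/2
  updated: d(CGORW,H)=31/8, d(CGORW,MQ)=27/8
6. join CGORW+H (d=31/8, Q=-47/4) ⇒ CGHORW; edges |CGORW|=11/8, |H|=5/2
  updated: d(CGHORW,MQ)=2
7. join CGHORW+MQ (d=2) ⇒ CGHMOQRW; edges |CGHORW|=1, |MQ|=1
final tree: ((((C:0,G:3):11/2,((O:9/4,W:3/4):73/16,R:47/16):5/2):11/8,H:5/2):1,(M:19/6,Q:-7/6):1)
total length: 235/8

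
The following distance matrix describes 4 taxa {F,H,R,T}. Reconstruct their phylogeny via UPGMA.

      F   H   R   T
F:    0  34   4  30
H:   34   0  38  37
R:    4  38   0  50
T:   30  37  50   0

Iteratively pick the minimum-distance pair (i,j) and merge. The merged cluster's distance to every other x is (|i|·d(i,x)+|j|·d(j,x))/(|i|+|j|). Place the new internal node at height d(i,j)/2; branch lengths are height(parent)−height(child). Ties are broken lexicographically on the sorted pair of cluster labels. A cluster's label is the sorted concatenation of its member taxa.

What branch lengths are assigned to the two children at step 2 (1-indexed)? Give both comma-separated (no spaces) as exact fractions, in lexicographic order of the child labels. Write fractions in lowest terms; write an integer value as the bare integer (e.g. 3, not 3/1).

16,18

iteration 1: select F,R (d=4); attach at lengths (2, 2); label the merged cluster FR
  updated: d(FR,H)=36, d(FR,T)=40
iteration 2: select FR,H (d=36); attach at lengths (16, 18); label the merged cluster FHR
  updated: d(FHR,T)=39
iteration 3: select FHR,T (d=39); attach at lengths (3/2, 39/2); label the merged cluster FHRT
final tree: (((F:2,R:2):16,H:18):3/2,T:39/2)
total length: 59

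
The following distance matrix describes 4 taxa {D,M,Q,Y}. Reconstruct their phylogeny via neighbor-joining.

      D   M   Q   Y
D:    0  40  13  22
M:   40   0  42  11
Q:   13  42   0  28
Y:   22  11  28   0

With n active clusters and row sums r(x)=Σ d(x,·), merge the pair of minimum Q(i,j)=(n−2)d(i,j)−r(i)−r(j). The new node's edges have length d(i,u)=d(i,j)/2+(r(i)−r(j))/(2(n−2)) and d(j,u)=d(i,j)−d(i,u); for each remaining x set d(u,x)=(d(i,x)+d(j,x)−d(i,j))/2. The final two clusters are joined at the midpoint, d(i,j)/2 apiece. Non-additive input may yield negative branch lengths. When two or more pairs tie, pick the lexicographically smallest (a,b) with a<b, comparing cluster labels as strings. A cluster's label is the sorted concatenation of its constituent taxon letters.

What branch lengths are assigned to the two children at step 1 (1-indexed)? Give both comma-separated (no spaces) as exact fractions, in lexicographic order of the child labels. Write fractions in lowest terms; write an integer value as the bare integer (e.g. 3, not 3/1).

9/2,17/2

step 1: merge (D,Q) at d=13, Q=-132; branch lengths D→9/2, Q→17/2; new cluster DQ
  updated: d(DQ,M)=69/2, d(DQ,Y)=37/2
step 2: merge (DQ,M) at d=69/2, Q=-64; branch lengths DQ→21, M→27/2; new cluster DMQ
  updated: d(DMQ,Y)=-5/2
step 3: merge (DMQ,Y) at d=-5/2; branch lengths DMQ→-5/4, Y→-5/4; new cluster DMQY
final tree: (((D:9/2,Q:17/2):21,M:27/2):-5/4,Y:-5/4)
total length: 45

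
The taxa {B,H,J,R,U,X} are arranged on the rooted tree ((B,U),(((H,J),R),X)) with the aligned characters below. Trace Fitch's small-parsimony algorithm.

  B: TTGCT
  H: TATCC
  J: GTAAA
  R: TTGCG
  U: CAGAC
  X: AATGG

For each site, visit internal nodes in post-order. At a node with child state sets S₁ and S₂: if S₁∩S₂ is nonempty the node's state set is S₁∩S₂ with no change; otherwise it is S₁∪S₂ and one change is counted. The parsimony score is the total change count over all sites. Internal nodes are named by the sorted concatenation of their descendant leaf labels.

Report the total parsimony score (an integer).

16

site 0, node BU: B={T} ∪ U={C} → {C,T} (+1)
site 0, node HJ: H={T} ∪ J={G} → {G,T} (+1)
site 0, node HJR: HJ={G,T} ∩ R={T} → {T} (+0)
site 0, node HJRX: HJR={T} ∪ X={A} → {A,T} (+1)
site 0, node BHJRUX: BU={C,T} ∩ HJRX={A,T} → {T} (+0)
site 1, node BU: B={T} ∪ U={A} → {A,T} (+1)
site 1, node HJ: H={A} ∪ J={T} → {A,T} (+1)
site 1, node HJR: HJ={A,T} ∩ R={T} → {T} (+0)
site 1, node HJRX: HJR={T} ∪ X={A} → {A,T} (+1)
site 1, node BHJRUX: BU={A,T} ∩ HJRX={A,T} → {A,T} (+0)
site 2, node BU: B={G} ∩ U={G} → {G} (+0)
site 2, node HJ: H={T} ∪ J={A} → {A,T} (+1)
site 2, node HJR: HJ={A,T} ∪ R={G} → {A,G,T} (+1)
site 2, node HJRX: HJR={A,G,T} ∩ X={T} → {T} (+0)
site 2, node BHJRUX: BU={G} ∪ HJRX={T} → {G,T} (+1)
site 3, node BU: B={C} ∪ U={A} → {A,C} (+1)
site 3, node HJ: H={C} ∪ J={A} → {A,C} (+1)
site 3, node HJR: HJ={A,C} ∩ R={C} → {C} (+0)
site 3, node HJRX: HJR={C} ∪ X={G} → {C,G} (+1)
site 3, node BHJRUX: BU={A,C} ∩ HJRX={C,G} → {C} (+0)
site 4, node BU: B={T} ∪ U={C} → {C,T} (+1)
site 4, node HJ: H={C} ∪ J={A} → {A,C} (+1)
site 4, node HJR: HJ={A,C} ∪ R={G} → {A,C,G} (+1)
site 4, node HJRX: HJR={A,C,G} ∩ X={G} → {G} (+0)
site 4, node BHJRUX: BU={C,T} ∪ HJRX={G} → {C,G,T} (+1)
per-site changes: [3, 3, 3, 3, 4]; total = 16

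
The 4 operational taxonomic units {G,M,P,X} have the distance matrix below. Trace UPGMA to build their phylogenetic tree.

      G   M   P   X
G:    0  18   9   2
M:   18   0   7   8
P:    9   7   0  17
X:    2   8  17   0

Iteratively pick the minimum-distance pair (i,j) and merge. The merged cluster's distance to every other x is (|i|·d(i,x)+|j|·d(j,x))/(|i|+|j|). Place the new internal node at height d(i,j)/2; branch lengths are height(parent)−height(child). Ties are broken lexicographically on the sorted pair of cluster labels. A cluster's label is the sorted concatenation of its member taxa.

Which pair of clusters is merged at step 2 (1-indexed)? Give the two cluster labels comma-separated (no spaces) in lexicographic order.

step 1: merge (G,X) at d=2; branch lengths G→1, X→1; new cluster GX
  updated: d(GX,M)=13, d(GX,P)=13
step 2: merge (M,P) at d=7; branch lengths M→7/2, P→7/2; new cluster MP
  updated: d(GX,MP)=13
step 3: merge (GX,MP) at d=13; branch lengths GX→11/2, MP→3; new cluster GMPX
final tree: ((G:1,X:1):11/2,(M:7/2,P:7/2):3)
total length: 35/2

M,P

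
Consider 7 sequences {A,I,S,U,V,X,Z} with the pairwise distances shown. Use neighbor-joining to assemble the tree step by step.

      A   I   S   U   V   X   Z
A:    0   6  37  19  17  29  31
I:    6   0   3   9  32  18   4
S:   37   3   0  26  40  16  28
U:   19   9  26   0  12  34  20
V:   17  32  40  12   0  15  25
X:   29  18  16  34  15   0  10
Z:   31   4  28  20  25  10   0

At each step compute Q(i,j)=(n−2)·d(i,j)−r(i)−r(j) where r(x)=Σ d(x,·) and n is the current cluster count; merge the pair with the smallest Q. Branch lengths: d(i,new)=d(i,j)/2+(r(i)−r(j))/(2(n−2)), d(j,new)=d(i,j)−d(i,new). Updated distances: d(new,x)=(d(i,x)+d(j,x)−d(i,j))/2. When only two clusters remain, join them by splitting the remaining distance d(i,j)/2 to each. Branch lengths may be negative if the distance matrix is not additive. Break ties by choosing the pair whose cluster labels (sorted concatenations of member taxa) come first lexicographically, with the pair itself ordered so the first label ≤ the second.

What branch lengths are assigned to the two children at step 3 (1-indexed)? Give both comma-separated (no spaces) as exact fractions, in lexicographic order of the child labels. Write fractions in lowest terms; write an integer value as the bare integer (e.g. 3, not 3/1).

1. join I+S (d=3, Q=-207) ⇒ IS; edges |I|=-63/10, |S|=93/10
  updated: d(A,IS)=20, d(IS,U)=16, d(IS,V)=69/2, d(IS,X)=31/2, d(IS,Z)=29/2
2. join X+Z (d=10, Q=-164) ⇒ XZ; edges |X|=43/8, |Z|=37/8
  updated: d(A,XZ)=25, d(IS,XZ)=10, d(U,XZ)=22, d(V,XZ)=15
3. join IS+XZ (d=10, Q=-245/2) ⇒ ISXZ; edges |IS|=77/12, |XZ|=43/12
  updated: d(A,ISXZ)=35/2, d(ISXZ,U)=14, d(ISXZ,V)=79/4
4. join A+ISXZ (d=35/2, Q=-279/4) ⇒ AISXZ; edges |A|=149/16, |ISXZ|=131/16
  updated: d(AISXZ,U)=31/4, d(AISXZ,V)=77/8
5. join AISXZ+U (d=31/4, Q=-235/8) ⇒ AISUXZ; edges |AISXZ|=43/16, |U|=81/16
  updated: d(AISUXZ,V)=111/16
6. join AISUXZ+V (d=111/16) ⇒ AISUVXZ; edges |AISUXZ|=111/32, |V|=111/32
final tree: (((A:149/16,((I:-63/10,S:93/10):77/12,(X:43/8,Z:37/8):43/12):131/16):43/16,U:81/16):111/32,V:111/32)
total length: 883/16

77/12,43/12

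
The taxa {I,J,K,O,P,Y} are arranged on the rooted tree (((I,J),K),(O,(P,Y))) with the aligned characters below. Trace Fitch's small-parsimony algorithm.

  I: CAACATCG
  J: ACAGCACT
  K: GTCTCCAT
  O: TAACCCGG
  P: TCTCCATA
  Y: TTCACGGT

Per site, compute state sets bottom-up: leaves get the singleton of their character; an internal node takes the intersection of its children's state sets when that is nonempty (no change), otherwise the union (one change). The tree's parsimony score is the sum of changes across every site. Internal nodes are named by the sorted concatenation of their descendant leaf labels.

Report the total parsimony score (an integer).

IJ@0: {C} ∪ {A} = {A,C} (union, +1)
IJK@0: {A,C} ∪ {G} = {A,C,G} (union, +1)
PY@0: {T} ∩ {T} = {T} (intersection, +0)
OPY@0: {T} ∩ {T} = {T} (intersection, +0)
IJKOPY@0: {A,C,G} ∪ {T} = {A,C,G,T} (union, +1)
IJ@1: {A} ∪ {C} = {A,C} (union, +1)
IJK@1: {A,C} ∪ {T} = {A,C,T} (union, +1)
PY@1: {C} ∪ {T} = {C,T} (union, +1)
OPY@1: {A} ∪ {C,T} = {A,C,T} (union, +1)
IJKOPY@1: {A,C,T} ∩ {A,C,T} = {A,C,T} (intersection, +0)
IJ@2: {A} ∩ {A} = {A} (intersection, +0)
IJK@2: {A} ∪ {C} = {A,C} (union, +1)
PY@2: {T} ∪ {C} = {C,T} (union, +1)
OPY@2: {A} ∪ {C,T} = {A,C,T} (union, +1)
IJKOPY@2: {A,C} ∩ {A,C,T} = {A,C} (intersection, +0)
IJ@3: {C} ∪ {G} = {C,G} (union, +1)
IJK@3: {C,G} ∪ {T} = {C,G,T} (union, +1)
PY@3: {C} ∪ {A} = {A,C} (union, +1)
OPY@3: {C} ∩ {A,C} = {C} (intersection, +0)
IJKOPY@3: {C,G,T} ∩ {C} = {C} (intersection, +0)
IJ@4: {A} ∪ {C} = {A,C} (union, +1)
IJK@4: {A,C} ∩ {C} = {C} (intersection, +0)
PY@4: {C} ∩ {C} = {C} (intersection, +0)
OPY@4: {C} ∩ {C} = {C} (intersection, +0)
IJKOPY@4: {C} ∩ {C} = {C} (intersection, +0)
IJ@5: {T} ∪ {A} = {A,T} (union, +1)
IJK@5: {A,T} ∪ {C} = {A,C,T} (union, +1)
PY@5: {A} ∪ {G} = {A,G} (union, +1)
OPY@5: {C} ∪ {A,G} = {A,C,G} (union, +1)
IJKOPY@5: {A,C,T} ∩ {A,C,G} = {A,C} (intersection, +0)
IJ@6: {C} ∩ {C} = {C} (intersection, +0)
IJK@6: {C} ∪ {A} = {A,C} (union, +1)
PY@6: {T} ∪ {G} = {G,T} (union, +1)
OPY@6: {G} ∩ {G,T} = {G} (intersection, +0)
IJKOPY@6: {A,C} ∪ {G} = {A,C,G} (union, +1)
IJ@7: {G} ∪ {T} = {G,T} (union, +1)
IJK@7: {G,T} ∩ {T} = {T} (intersection, +0)
PY@7: {A} ∪ {T} = {A,T} (union, +1)
OPY@7: {G} ∪ {A,T} = {A,G,T} (union, +1)
IJKOPY@7: {T} ∩ {A,G,T} = {T} (intersection, +0)
per-site changes: [3, 4, 3, 3, 1, 4, 3, 3]; total = 24

24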